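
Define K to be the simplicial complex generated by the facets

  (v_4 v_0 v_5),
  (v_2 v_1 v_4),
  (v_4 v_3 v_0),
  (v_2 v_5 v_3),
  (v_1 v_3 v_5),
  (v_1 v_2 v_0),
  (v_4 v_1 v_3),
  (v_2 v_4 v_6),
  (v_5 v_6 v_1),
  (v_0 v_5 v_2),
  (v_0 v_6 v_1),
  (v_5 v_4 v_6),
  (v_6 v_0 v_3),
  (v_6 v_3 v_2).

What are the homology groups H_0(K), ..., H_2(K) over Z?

K has 7 vertices, 21 edges, 14 triangles.
rank ∂_0 = 0, rank ∂_1 = 6 ⇒ b_0 = 7 − 0 − 6 = 1; all invariant factors of ∂_1 are 1 so no torsion. So H_0 ≅ Z.
rank ∂_1 = 6, rank ∂_2 = 13 ⇒ b_1 = 21 − 6 − 13 = 2; all invariant factors of ∂_2 are 1 so no torsion. So H_1 ≅ Z^2.
rank ∂_2 = 13, rank ∂_3 = 0 ⇒ b_2 = 14 − 13 − 0 = 1. So H_2 ≅ Z.

H_0 = Z,  H_1 = Z^2,  H_2 = Z.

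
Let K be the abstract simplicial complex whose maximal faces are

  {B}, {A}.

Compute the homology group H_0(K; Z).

K has 2 vertices.
rank ∂_0 = 0, rank ∂_1 = 0 ⇒ b_0 = 2 − 0 − 0 = 2. So H_0 = Z^2.

H_0 ≅ Z^2.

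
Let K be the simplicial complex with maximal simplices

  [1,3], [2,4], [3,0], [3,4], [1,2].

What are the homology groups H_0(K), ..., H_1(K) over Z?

We work with the vertex ordering 0 < 1 < 2 < 3 < 4. The simplices of K, each written with vertices in increasing order, are:

  0-simplices (5): [0], [1], [2], [3], [4]
  1-simplices (5): [0,3], [1,2], [1,3], [2,4], [3,4]

so the chain groups are C_0 ≅ Z^5, C_1 ≅ Z^5.

Boundary ∂_1: C_1 → C_0 is given by ∂[p,q] = [q] − [p]. For instance
  ∂[1,2] = [2] − [1].
This gives a 5×5 integer matrix of rank 4; reducing to Smith normal form yields diagonal entries (1,1,1,1).

Reading off H_k = ker ∂_k / im ∂_{k+1}:

  H_0: rank C_0 − rank ∂_1 = 5 − 4 = 1, and the invariant factors of ∂_1 are all 1, so H_0 ≅ Z.
  H_1: rank ker ∂_1 − rank ∂_2 = (5 − 4) − 0 = 1, and there is no ∂_2, so H_1 ≅ Z.

H_0 ≅ Z,  H_1 ≅ Z.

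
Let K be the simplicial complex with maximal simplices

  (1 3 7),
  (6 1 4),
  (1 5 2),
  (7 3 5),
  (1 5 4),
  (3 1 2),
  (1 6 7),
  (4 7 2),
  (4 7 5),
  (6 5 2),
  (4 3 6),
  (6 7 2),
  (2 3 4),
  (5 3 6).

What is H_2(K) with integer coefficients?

H_2 = Z.

Fix the vertex order 1 < 2 < 3 < 4 < 5 < 6 < 7 and write every simplex with vertices in increasing order. Then dim K = 2 and the simplices of K are:

  0-simplices (7): [1], [2], [3], [4], [5], [6], [7]
  1-simplices (21): [1,2], [1,3], [1,4], [1,5], [1,6], [1,7], [2,3], [2,4], [2,5], [2,6], [2,7], [3,4], [3,5], [3,6], [3,7], [4,5], [4,6], [4,7], [5,6], [5,7], [6,7]
  2-simplices (14): [1,2,3], [1,2,5], [1,3,7], [1,4,5], [1,4,6], [1,6,7], [2,3,4], [2,4,7], [2,5,6], [2,6,7], [3,4,6], [3,5,6], [3,5,7], [4,5,7]

Hence C_0 ≅ Z^7, C_1 ≅ Z^21, C_2 ≅ Z^14.

∂_1: C_1 → C_0 maps an edge to its endpoints' difference, ∂[p,q] = q − p.
The resulting 7×21 matrix has rank 6, and its Smith normal form has invariant factors (1,1,1,1,1,1).

The boundary map ∂_2: C_2 → C_1 maps a triangle to the signed sum of its edges. For instance
  ∂[1,2,5] = [2,5] − [1,5] + [1,2],
  ∂[2,4,7] = [4,7] − [2,7] + [2,4].
This gives a 21×14 integer matrix of rank 13; reducing to Smith normal form yields diagonal entries (1,1,1,1,1,1,1,1,1,1,1,1,1).

Reading off H_k = ker ∂_k / im ∂_{k+1}:

  H_2: rank ker ∂_2 − rank ∂_3 = (14 − 13) − 0 = 1, and there is no ∂_3, so H_2 = Z.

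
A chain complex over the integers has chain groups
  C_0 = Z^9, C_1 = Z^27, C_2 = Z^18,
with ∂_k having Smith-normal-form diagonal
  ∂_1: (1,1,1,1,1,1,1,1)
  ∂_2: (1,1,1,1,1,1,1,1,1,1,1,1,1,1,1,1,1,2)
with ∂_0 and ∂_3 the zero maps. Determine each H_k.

H_0: b_0 = 9 − 0 − 8 = 1; torsion from ∂_1 factors > 1: none. So H_0 = Z.
H_1: b_1 = 27 − 8 − 18 = 1; torsion from ∂_2 factors > 1: [2]. So H_1 = Z × Z/2.
H_2: b_2 = 18 − 18 − 0 = 0; torsion from ∂_3 factors > 1: none. So H_2 = 0.

H_0 = Z,  H_1 = Z × Z/2,  H_2 = 0.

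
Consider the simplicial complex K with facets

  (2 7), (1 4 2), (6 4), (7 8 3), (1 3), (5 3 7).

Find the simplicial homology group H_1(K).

We work with the vertex ordering 1 < 2 < 3 < 4 < 5 < 6 < 7 < 8. The simplices of K, each written with vertices in increasing order, are:

  0-simplices (8): [1], [2], [3], [4], [5], [6], [7], [8]
  1-simplices (11): [1,2], [1,3], [1,4], [2,4], [2,7], [3,5], [3,7], [3,8], [4,6], [5,7], [7,8]
  2-simplices (3): [1,2,4], [3,5,7], [3,7,8]

Hence C_0 ≅ Z^8, C_1 ≅ Z^11, C_2 ≅ Z^3.

The boundary map ∂_1: C_1 → C_0 maps an edge to its endpoints' difference, ∂[p,q] = q − p. For instance
  ∂[3,7] = [7] − [3].
The 8×11 boundary matrix has rank 7 and Smith normal form diag(1,1,1,1,1,1,1).

Boundary ∂_2: C_2 → C_1 acts by ∂[p,q,r] = [q,r] − [p,r] + [p,q]. For instance
  ∂[1,2,4] = [2,4] − [1,4] + [1,2],
  ∂[3,7,8] = [7,8] − [3,8] + [3,7].
The resulting 11×3 matrix has rank 3, and its Smith normal form has invariant factors (1,1,1).

Reading off H_k = ker ∂_k / im ∂_{k+1}:

  H_1: rank ker ∂_1 − rank ∂_2 = (11 − 7) − 3 = 1, and the invariant factors of ∂_2 are all 1, so H_1 ≅ Z.

H_1 ≅ Z.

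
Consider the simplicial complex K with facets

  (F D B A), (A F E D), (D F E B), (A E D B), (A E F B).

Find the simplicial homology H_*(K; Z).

Fix the vertex order A < B < D < E < F and write every simplex with vertices in increasing order. Then dim K = 3 and the simplices of K are:

  0-simplices (5): A, B, D, E, F
  1-simplices (10): AB, AD, AE, AF, BD, BE, BF, DE, DF, EF
  2-simplices (10): ABD, ABE, ABF, ADE, ADF, AEF, BDE, BDF, BEF, DEF
  3-simplices (5): ABDE, ABDF, ABEF, ADEF, BDEF

so the chain groups are C_0 ≅ Z^5, C_1 ≅ Z^10, C_2 ≅ Z^10, C_3 ≅ Z^5.

Boundary ∂_1: C_1 → C_0 is given by ∂[p,q] = [q] − [p]. For instance
  ∂AF = F − A.
The 5×10 boundary matrix has rank 4 and Smith normal form diag(1,1,1,1).

∂_2: C_2 → C_1 maps a triangle to the signed sum of its edges. For instance
  ∂BDE = DE − BE + BD,
  ∂AEF = EF − AF + AE.
This gives a 10×10 integer matrix of rank 6; reducing to Smith normal form yields diagonal entries (1,1,1,1,1,1).

∂_3: C_3 → C_2 sends each 3-simplex σ to the alternating sum Σ_i (−1)^i (σ with its i-th vertex removed). For instance
  ∂ABDF = BDF − ADF + ABF − ABD,
  ∂ADEF = DEF − AEF + ADF − ADE.
This gives a 10×5 integer matrix of rank 4; reducing to Smith normal form yields diagonal entries (1,1,1,1).

From H_k ≅ ker(∂_k) / im(∂_{k+1}) we obtain:

  H_0: rank C_0 − rank ∂_1 = 5 − 4 = 1, and the invariant factors of ∂_1 are all 1, so H_0 ≅ Z.
  H_1: rank ker ∂_1 − rank ∂_2 = (10 − 4) − 6 = 0, and the invariant factors of ∂_2 are all 1, so H_1 ≅ 0.
  H_2: rank ker ∂_2 − rank ∂_3 = (10 − 6) − 4 = 0, and the invariant factors of ∂_3 are all 1, so H_2 ≅ 0.
  H_3: rank ker ∂_3 − rank ∂_4 = (5 − 4) − 0 = 1, and there is no ∂_4, so H_3 ≅ Z.

As a check, the Euler characteristic is 5 − 10 + 10 − 5 = 0, which agrees with 1 − 0 + 0 − 1 = 0.
(K is a triangulation of the 3-sphere S^3.)

H_0 = Z,  H_1 = 0,  H_2 = 0,  H_3 = Z.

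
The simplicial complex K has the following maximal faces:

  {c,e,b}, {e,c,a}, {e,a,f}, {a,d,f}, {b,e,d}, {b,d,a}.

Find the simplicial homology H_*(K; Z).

H_0 = Z,  H_1 = Z,  H_2 = 0.

K has 6 vertices, 12 edges, 6 triangles.
rank ∂_0 = 0, rank ∂_1 = 5 ⇒ b_0 = 6 − 0 − 5 = 1; all invariant factors of ∂_1 are 1 so no torsion. So H_0 = Z.
rank ∂_1 = 5, rank ∂_2 = 6 ⇒ b_1 = 12 − 5 − 6 = 1; all invariant factors of ∂_2 are 1 so no torsion. So H_1 = Z.
rank ∂_2 = 6, rank ∂_3 = 0 ⇒ b_2 = 6 − 6 − 0 = 0. So H_2 = 0.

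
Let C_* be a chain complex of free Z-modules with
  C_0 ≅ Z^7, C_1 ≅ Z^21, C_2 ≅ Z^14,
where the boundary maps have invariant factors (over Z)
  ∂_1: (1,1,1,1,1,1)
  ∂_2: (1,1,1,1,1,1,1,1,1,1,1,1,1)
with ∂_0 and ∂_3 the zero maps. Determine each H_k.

H_0 ≅ Z,  H_1 ≅ Z^2,  H_2 ≅ Z.

H_0: b_0 = 7 − 0 − 6 = 1; torsion from ∂_1 factors > 1: none. So H_0 ≅ Z.
H_1: b_1 = 21 − 6 − 13 = 2; torsion from ∂_2 factors > 1: none. So H_1 ≅ Z^2.
H_2: b_2 = 14 − 13 − 0 = 1; torsion from ∂_3 factors > 1: none. So H_2 ≅ Z.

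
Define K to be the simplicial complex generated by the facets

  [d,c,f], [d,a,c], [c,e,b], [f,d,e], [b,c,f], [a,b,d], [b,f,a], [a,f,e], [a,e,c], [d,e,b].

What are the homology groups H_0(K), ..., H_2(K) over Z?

Take the total order a < b < c < d < e < f on the vertex set. Then K (dimension 2) consists of the simplices:

  0-simplices (6): a, b, c, d, e, f
  1-simplices (15): ab, ac, ad, ae, af, bc, bd, be, bf, cd, ce, cf, de, df, ef
  2-simplices (10): abd, abf, acd, ace, aef, bce, bcf, bde, cdf, def

giving chain groups C_0 ≅ Z^6, C_1 ≅ Z^15, C_2 ≅ Z^10.

Boundary ∂_1: C_1 → C_0 maps an edge to its endpoints' difference, ∂[p,q] = q − p. For instance
  ∂de = e − d.
The resulting 6×15 matrix has rank 5, and its Smith normal form has invariant factors (1,1,1,1,1).

The boundary map ∂_2: C_2 → C_1 acts by ∂[p,q,r] = [q,r] − [p,r] + [p,q]. For instance
  ∂cdf = df − cf + cd,
  ∂acd = cd − ad + ac.
As a 15×10 matrix over Z this has rank 10, with invariant factors (1,1,1,1,1,1,1,1,1,2).

Reading off H_k = ker ∂_k / im ∂_{k+1}:

  H_0: rank C_0 − rank ∂_1 = 6 − 5 = 1, and the invariant factors of ∂_1 are all 1, so H_0 ≅ Z.
  H_1: rank ker ∂_1 − rank ∂_2 = (15 − 5) − 10 = 0, and ∂_2 has invariant factor 2 > 1, so H_1 ≅ Z/2.
  H_2: rank ker ∂_2 − rank ∂_3 = (10 − 10) − 0 = 0, and there is no ∂_3, so H_2 ≅ 0.

As a check, the Euler characteristic is 6 − 15 + 10 = 1, which agrees with 1 − 0 + 0 = 1.
(K is a triangulation of the real projective plane RP^2.)

H_0 ≅ Z,  H_1 ≅ Z/2,  H_2 = 0.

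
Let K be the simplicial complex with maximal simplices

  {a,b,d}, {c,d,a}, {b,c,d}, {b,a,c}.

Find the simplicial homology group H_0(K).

K has 4 vertices, 6 edges, 4 triangles.
rank ∂_0 = 0, rank ∂_1 = 3 ⇒ b_0 = 4 − 0 − 3 = 1; all invariant factors of ∂_1 are 1 so no torsion. So H_0 ≅ Z.

H_0 = Z.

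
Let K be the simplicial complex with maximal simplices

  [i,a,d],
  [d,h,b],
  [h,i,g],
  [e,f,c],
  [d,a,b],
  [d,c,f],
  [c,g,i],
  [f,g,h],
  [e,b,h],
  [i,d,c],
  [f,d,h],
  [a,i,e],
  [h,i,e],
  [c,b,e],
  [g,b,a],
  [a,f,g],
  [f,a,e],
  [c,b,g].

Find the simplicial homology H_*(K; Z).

H_0 = Z,  H_1 = Z^2,  H_2 = Z.

Order the vertices as a < b < c < d < e < f < g < h < i. Listing each simplex with vertices in this order, K has dimension 2 with simplices:

  0-simplices (9): a, b, c, d, e, f, g, h, i
  1-simplices (27): ab, ad, ae, af, ag, ai, bc, bd, be, bg, bh, cd, ce, cf, cg, ci, df, dh, di, ef, eh, ei, fg, fh, gh, gi, hi
  2-simplices (18): abd, abg, adi, aef, aei, afg, bce, bcg, bdh, beh, cdf, cdi, cef, cgi, dfh, ehi, fgh, ghi

giving chain groups C_0 ≅ Z^9, C_1 ≅ Z^27, C_2 ≅ Z^18.

The boundary map ∂_1: C_1 → C_0 is given by ∂[p,q] = [q] − [p].
The 9×27 boundary matrix has rank 8 and Smith normal form diag(1,1,1,1,1,1,1,1).

Boundary ∂_2: C_2 → C_1 acts by ∂[p,q,r] = [q,r] − [p,r] + [p,q]. For instance
  ∂cdf = df − cf + cd,
  ∂dfh = fh − dh + df.
As a 27×18 matrix over Z this has rank 17, with invariant factors (1,1,1,1,1,1,1,1,1,1,1,1,1,1,1,1,1).

Now H_k = ker ∂_k / im ∂_{k+1}, so:

  H_0: rank C_0 − rank ∂_1 = 9 − 8 = 1, and the invariant factors of ∂_1 are all 1, so H_0 = Z.
  H_1: rank ker ∂_1 − rank ∂_2 = (27 − 8) − 17 = 2, and the invariant factors of ∂_2 are all 1, so H_1 = Z^2.
  H_2: rank ker ∂_2 − rank ∂_3 = (18 − 17) − 0 = 1, and there is no ∂_3, so H_2 = Z.

As a check, the Euler characteristic is 9 − 27 + 18 = 0, which agrees with 1 − 2 + 1 = 0.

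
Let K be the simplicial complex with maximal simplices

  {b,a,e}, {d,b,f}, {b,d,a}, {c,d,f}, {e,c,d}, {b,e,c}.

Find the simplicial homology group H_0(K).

Take the total order a < b < c < d < e < f on the vertex set. Then K (dimension 2) consists of the simplices:

  0-simplices (6): a, b, c, d, e, f
  1-simplices (12): ab, ad, ae, bc, bd, be, bf, cd, ce, cf, de, df
  2-simplices (6): abd, abe, bce, bdf, cde, cdf

giving chain groups C_0 ≅ Z^6, C_1 ≅ Z^12, C_2 ≅ Z^6.

∂_1: C_1 → C_0 sends each edge [p,q] (with p < q) to q − p. For instance
  ∂ad = d − a.
The resulting 6×12 matrix has rank 5, and its Smith normal form has invariant factors (1,1,1,1,1).

Boundary ∂_2: C_2 → C_1 acts by ∂[p,q,r] = [q,r] − [p,r] + [p,q]. For instance
  ∂bce = ce − be + bc,
  ∂bdf = df − bf + bd.
The resulting 12×6 matrix has rank 6, and its Smith normal form has invariant factors (1,1,1,1,1,1).

Reading off H_k = ker ∂_k / im ∂_{k+1}:

  H_0: rank C_0 − rank ∂_1 = 6 − 5 = 1, and the invariant factors of ∂_1 are all 1, so H_0 = Z.

H_0 = Z.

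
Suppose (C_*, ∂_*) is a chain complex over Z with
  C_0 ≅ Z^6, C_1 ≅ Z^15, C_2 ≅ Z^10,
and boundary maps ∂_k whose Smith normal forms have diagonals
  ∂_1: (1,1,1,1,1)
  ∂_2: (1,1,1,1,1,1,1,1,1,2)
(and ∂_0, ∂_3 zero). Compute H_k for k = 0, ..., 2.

H_0: b_0 = 6 − 0 − 5 = 1; torsion from ∂_1 factors > 1: none. So H_0 ≅ Z.
H_1: b_1 = 15 − 5 − 10 = 0; torsion from ∂_2 factors > 1: [2]. So H_1 ≅ Z/2.
H_2: b_2 = 10 − 10 − 0 = 0; torsion from ∂_3 factors > 1: none. So H_2 ≅ 0.

H_0 ≅ Z,  H_1 ≅ Z/2,  H_2 = 0.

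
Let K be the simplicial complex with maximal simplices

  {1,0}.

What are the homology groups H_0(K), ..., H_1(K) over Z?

Fix the vertex order 0 < 1 and write every simplex with vertices in increasing order. Then dim K = 1 and the simplices of K are:

  0-simplices (2): [0], [1]
  1-simplices (1): [0,1]

Hence C_0 ≅ Z^2, C_1 ≅ Z^1.

Boundary ∂_1: C_1 → C_0 sends each edge [p,q] (with p < q) to q − p.
The resulting 2×1 matrix has rank 1, and its Smith normal form has invariant factors (1).

From H_k ≅ ker(∂_k) / im(∂_{k+1}) we obtain:

  H_0: rank C_0 − rank ∂_1 = 2 − 1 = 1, and the invariant factors of ∂_1 are all 1, so H_0 = Z.
  H_1: rank ker ∂_1 − rank ∂_2 = (1 − 1) − 0 = 0, and there is no ∂_2, so H_1 = 0.

As a check, the Euler characteristic is 2 − 1 = 1, which agrees with 1 − 0 = 1.

H_0 ≅ Z,  H_1 = 0.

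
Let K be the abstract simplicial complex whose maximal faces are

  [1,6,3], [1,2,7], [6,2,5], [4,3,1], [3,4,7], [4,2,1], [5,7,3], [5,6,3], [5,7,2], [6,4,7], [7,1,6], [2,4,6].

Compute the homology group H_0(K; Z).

H_0 = Z.

K has 7 vertices, 18 edges, 12 triangles.
rank ∂_0 = 0, rank ∂_1 = 6 ⇒ b_0 = 7 − 0 − 6 = 1; all invariant factors of ∂_1 are 1 so no torsion. So H_0 = Z.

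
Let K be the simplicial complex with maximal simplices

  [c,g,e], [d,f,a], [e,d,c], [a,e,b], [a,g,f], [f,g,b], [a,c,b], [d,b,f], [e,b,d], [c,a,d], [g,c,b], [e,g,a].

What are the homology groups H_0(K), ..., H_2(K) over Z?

H_0 = Z,  H_1 = Z/2,  H_2 = 0.

Order the vertices as a < b < c < d < e < f < g. Listing each simplex with vertices in this order, K has dimension 2 with simplices:

  0-simplices (7): a, b, c, d, e, f, g
  1-simplices (18): ab, ac, ad, ae, af, ag, bc, bd, be, bf, bg, cd, ce, cg, de, df, eg, fg
  2-simplices (12): abc, abe, acd, adf, aeg, afg, bcg, bde, bdf, bfg, cde, ceg

so the chain groups are C_0 ≅ Z^7, C_1 ≅ Z^18, C_2 ≅ Z^12.

∂_1: C_1 → C_0 sends each edge [p,q] (with p < q) to q − p. For instance
  ∂ce = e − c.
The resulting 7×18 matrix has rank 6, and its Smith normal form has invariant factors (1,1,1,1,1,1).

Boundary ∂_2: C_2 → C_1 sends each 2-simplex [p,q,r] to [q,r] − [p,r] + [p,q]. For instance
  ∂aeg = eg − ag + ae,
  ∂bde = de − be + bd.
The resulting 18×12 matrix has rank 12, and its Smith normal form has invariant factors (1,1,1,1,1,1,1,1,1,1,1,2).

Now H_k = ker ∂_k / im ∂_{k+1}, so:

  H_0: rank C_0 − rank ∂_1 = 7 − 6 = 1, and the invariant factors of ∂_1 are all 1, so H_0 = Z.
  H_1: rank ker ∂_1 − rank ∂_2 = (18 − 6) − 12 = 0, and ∂_2 has invariant factor 2 > 1, so H_1 = Z/2.
  H_2: rank ker ∂_2 − rank ∂_3 = (12 − 12) − 0 = 0, and there is no ∂_3, so H_2 = 0.

(K is a triangulation of the real projective plane RP^2.)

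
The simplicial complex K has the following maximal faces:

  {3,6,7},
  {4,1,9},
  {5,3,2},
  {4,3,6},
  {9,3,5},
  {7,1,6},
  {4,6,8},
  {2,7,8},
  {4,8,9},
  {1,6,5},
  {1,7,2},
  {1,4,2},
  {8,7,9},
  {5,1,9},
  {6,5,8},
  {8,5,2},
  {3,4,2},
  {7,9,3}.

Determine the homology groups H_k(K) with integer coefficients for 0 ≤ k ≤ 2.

H_0 ≅ Z,  H_1 ≅ Z^2,  H_2 ≅ Z.

Order the vertices as 1 < 2 < 3 < 4 < 5 < 6 < 7 < 8 < 9. Listing each simplex with vertices in this order, K has dimension 2 with simplices:

  0-simplices (9): [1], [2], [3], [4], [5], [6], [7], [8], [9]
  1-simplices (27): (27 of them)
  2-simplices (18): [1,2,4], [1,2,7], [1,4,9], [1,5,6], [1,5,9], [1,6,7], [2,3,4], [2,3,5], [2,5,8], [2,7,8], [3,4,6], [3,5,9], [3,6,7], [3,7,9], [4,6,8], [4,8,9], [5,6,8], [7,8,9]

giving chain groups C_0 ≅ Z^9, C_1 ≅ Z^27, C_2 ≅ Z^18.

∂_1: C_1 → C_0 is given by ∂[p,q] = [q] − [p]. For instance
  ∂[5,6] = [6] − [5].
As a 9×27 matrix over Z this has rank 8, with invariant factors (1,1,1,1,1,1,1,1).

∂_2: C_2 → C_1 sends each 2-simplex [p,q,r] to [q,r] − [p,r] + [p,q]. For instance
  ∂[2,7,8] = [7,8] − [2,8] + [2,7],
  ∂[1,5,6] = [5,6] − [1,6] + [1,5].
As a 27×18 matrix over Z this has rank 17, with invariant factors (1,1,1,1,1,1,1,1,1,1,1,1,1,1,1,1,1).

Now H_k = ker ∂_k / im ∂_{k+1}, so:

  H_0: rank C_0 − rank ∂_1 = 9 − 8 = 1, and the invariant factors of ∂_1 are all 1, so H_0 = Z.
  H_1: rank ker ∂_1 − rank ∂_2 = (27 − 8) − 17 = 2, and the invariant factors of ∂_2 are all 1, so H_1 = Z^2.
  H_2: rank ker ∂_2 − rank ∂_3 = (18 − 17) − 0 = 1, and there is no ∂_3, so H_2 = Z.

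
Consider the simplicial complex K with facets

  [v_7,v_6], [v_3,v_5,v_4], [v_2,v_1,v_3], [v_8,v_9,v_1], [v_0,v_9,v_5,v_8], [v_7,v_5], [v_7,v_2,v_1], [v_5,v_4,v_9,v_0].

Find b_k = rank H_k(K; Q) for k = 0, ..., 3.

b_0 = 1, b_1 = 2, b_2 = 0, b_3 = 0.

Fix the vertex order v_0 < v_1 < v_2 < v_3 < v_4 < v_5 < v_6 < v_7 < v_8 < v_9 and write every simplex with vertices in increasing order. Then dim K = 3 and the simplices of K are:

  0-simplices (10): [v_0], [v_1], [v_2], [v_3], [v_4], [v_5], [v_6], [v_7], [v_8], [v_9]
  1-simplices (20): (20 of them)
  2-simplices (11): (11 of them)
  3-simplices (2): [v_0,v_4,v_5,v_9], [v_0,v_5,v_8,v_9]

so the chain groups are C_0 ≅ Z^10, C_1 ≅ Z^20, C_2 ≅ Z^11, C_3 ≅ Z^2.

Boundary ∂_1: C_1 → C_0 sends each edge [p,q] (with p < q) to q − p. For instance
  ∂[v_1,v_8] = [v_8] − [v_1].
The resulting 10×20 matrix has rank 9, and its Smith normal form has invariant factors (1,1,1,1,1,1,1,1,1).

∂_2: C_2 → C_1 maps a triangle to the signed sum of its edges. For instance
  ∂[v_0,v_4,v_5] = [v_4,v_5] − [v_0,v_5] + [v_0,v_4],
  ∂[v_5,v_8,v_9] = [v_8,v_9] − [v_5,v_9] + [v_5,v_8].
The 20×11 boundary matrix has rank 9 and Smith normal form diag(1,1,1,1,1,1,1,1,1).

∂_3: C_3 → C_2 sends each 3-simplex σ to the alternating sum Σ_i (−1)^i (σ with its i-th vertex removed). For instance
  ∂[v_0,v_5,v_8,v_9] = [v_5,v_8,v_9] − [v_0,v_8,v_9] + [v_0,v_5,v_9] − [v_0,v_5,v_8],
  ∂[v_0,v_4,v_5,v_9] = [v_4,v_5,v_9] − [v_0,v_5,v_9] + [v_0,v_4,v_9] − [v_0,v_4,v_5].
As a 11×2 matrix over Z this has rank 2, with invariant factors (1,1).

Computing H_k = (kernel of ∂_k) / (image of ∂_{k+1}):

  H_0: rank C_0 − rank ∂_1 = 10 − 9 = 1, and the invariant factors of ∂_1 are all 1, so H_0 ≅ Z.
  H_1: rank ker ∂_1 − rank ∂_2 = (20 − 9) − 9 = 2, and the invariant factors of ∂_2 are all 1, so H_1 ≅ Z^2.
  H_2: rank ker ∂_2 − rank ∂_3 = (11 − 9) − 2 = 0, and the invariant factors of ∂_3 are all 1, so H_2 ≅ 0.
  H_3: rank ker ∂_3 − rank ∂_4 = (2 − 2) − 0 = 0, and there is no ∂_4, so H_3 ≅ 0.

Hence the Betti numbers are b_0 = 1, b_1 = 2, b_2 = 0, b_3 = 0.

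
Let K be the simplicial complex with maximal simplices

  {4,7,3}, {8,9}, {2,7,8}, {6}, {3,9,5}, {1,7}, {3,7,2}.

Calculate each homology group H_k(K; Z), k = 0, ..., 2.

H_0 = Z^2,  H_1 = Z,  H_2 = 0.

Order the vertices as 1 < 2 < 3 < 4 < 5 < 6 < 7 < 8 < 9. Listing each simplex with vertices in this order, K has dimension 2 with simplices:

  0-simplices (9): [1], [2], [3], [4], [5], [6], [7], [8], [9]
  1-simplices (12): [1,7], [2,3], [2,7], [2,8], [3,4], [3,5], [3,7], [3,9], [4,7], [5,9], [7,8], [8,9]
  2-simplices (4): [2,3,7], [2,7,8], [3,4,7], [3,5,9]

giving chain groups C_0 ≅ Z^9, C_1 ≅ Z^12, C_2 ≅ Z^4.

∂_1: C_1 → C_0 is given by ∂[p,q] = [q] − [p]. For instance
  ∂[5,9] = [9] − [5].
The resulting 9×12 matrix has rank 7, and its Smith normal form has invariant factors (1,1,1,1,1,1,1).

The boundary map ∂_2: C_2 → C_1 acts by ∂[p,q,r] = [q,r] − [p,r] + [p,q]. For instance
  ∂[2,7,8] = [7,8] − [2,8] + [2,7],
  ∂[3,5,9] = [5,9] − [3,9] + [3,5].
This gives a 12×4 integer matrix of rank 4; reducing to Smith normal form yields diagonal entries (1,1,1,1).

From H_k ≅ ker(∂_k) / im(∂_{k+1}) we obtain:

  H_0: rank C_0 − rank ∂_1 = 9 − 7 = 2, and the invariant factors of ∂_1 are all 1, so H_0 = Z^2.
  H_1: rank ker ∂_1 − rank ∂_2 = (12 − 7) − 4 = 1, and the invariant factors of ∂_2 are all 1, so H_1 = Z.
  H_2: rank ker ∂_2 − rank ∂_3 = (4 − 4) − 0 = 0, and there is no ∂_3, so H_2 = 0.

As a check, the Euler characteristic is 9 − 12 + 4 = 1, which agrees with 2 − 1 + 0 = 1.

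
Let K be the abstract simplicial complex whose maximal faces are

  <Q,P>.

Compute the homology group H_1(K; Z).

Fix the vertex order P < Q and write every simplex with vertices in increasing order. Then dim K = 1 and the simplices of K are:

  0-simplices (2): P, Q
  1-simplices (1): PQ

so the chain groups are C_0 ≅ Z^2, C_1 ≅ Z^1.

∂_1: C_1 → C_0 maps an edge to its endpoints' difference, ∂[p,q] = q − p.
The resulting 2×1 matrix has rank 1, and its Smith normal form has invariant factors (1).

From H_k ≅ ker(∂_k) / im(∂_{k+1}) we obtain:

  H_1: rank ker ∂_1 − rank ∂_2 = (1 − 1) − 0 = 0, and there is no ∂_2, so H_1 = 0.

H_1 ≅ 0.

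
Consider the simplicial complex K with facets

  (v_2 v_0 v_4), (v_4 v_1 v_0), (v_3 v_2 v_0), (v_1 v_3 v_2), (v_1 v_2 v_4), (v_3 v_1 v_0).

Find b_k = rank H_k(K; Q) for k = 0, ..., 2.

Fix the vertex order v_0 < v_1 < v_2 < v_3 < v_4 and write every simplex with vertices in increasing order. Then dim K = 2 and the simplices of K are:

  0-simplices (5): [v_0], [v_1], [v_2], [v_3], [v_4]
  1-simplices (9): [v_0,v_1], [v_0,v_2], [v_0,v_3], [v_0,v_4], [v_1,v_2], [v_1,v_3], [v_1,v_4], [v_2,v_3], [v_2,v_4]
  2-simplices (6): [v_0,v_1,v_3], [v_0,v_1,v_4], [v_0,v_2,v_3], [v_0,v_2,v_4], [v_1,v_2,v_3], [v_1,v_2,v_4]

giving chain groups C_0 ≅ Z^5, C_1 ≅ Z^9, C_2 ≅ Z^6.

∂_1: C_1 → C_0 maps an edge to its endpoints' difference, ∂[p,q] = q − p. For instance
  ∂[v_2,v_4] = [v_4] − [v_2].
This gives a 5×9 integer matrix of rank 4; reducing to Smith normal form yields diagonal entries (1,1,1,1).

Boundary ∂_2: C_2 → C_1 acts by ∂[p,q,r] = [q,r] − [p,r] + [p,q]. For instance
  ∂[v_0,v_1,v_3] = [v_1,v_3] − [v_0,v_3] + [v_0,v_1],
  ∂[v_0,v_2,v_3] = [v_2,v_3] − [v_0,v_3] + [v_0,v_2].
The 9×6 boundary matrix has rank 5 and Smith normal form diag(1,1,1,1,1).

From H_k ≅ ker(∂_k) / im(∂_{k+1}) we obtain:

  H_0: rank C_0 − rank ∂_1 = 5 − 4 = 1, and the invariant factors of ∂_1 are all 1, so H_0 = Z.
  H_1: rank ker ∂_1 − rank ∂_2 = (9 − 4) − 5 = 0, and the invariant factors of ∂_2 are all 1, so H_1 = 0.
  H_2: rank ker ∂_2 − rank ∂_3 = (6 − 5) − 0 = 1, and there is no ∂_3, so H_2 = Z.

As a check, the Euler characteristic is 5 − 9 + 6 = 2, which agrees with 1 − 0 + 1 = 2.
(K is a triangulation of the 2-sphere S^2.)

Hence the Betti numbers are b_0 = 1, b_1 = 0, b_2 = 1.

b_0 = 1, b_1 = 0, b_2 = 1.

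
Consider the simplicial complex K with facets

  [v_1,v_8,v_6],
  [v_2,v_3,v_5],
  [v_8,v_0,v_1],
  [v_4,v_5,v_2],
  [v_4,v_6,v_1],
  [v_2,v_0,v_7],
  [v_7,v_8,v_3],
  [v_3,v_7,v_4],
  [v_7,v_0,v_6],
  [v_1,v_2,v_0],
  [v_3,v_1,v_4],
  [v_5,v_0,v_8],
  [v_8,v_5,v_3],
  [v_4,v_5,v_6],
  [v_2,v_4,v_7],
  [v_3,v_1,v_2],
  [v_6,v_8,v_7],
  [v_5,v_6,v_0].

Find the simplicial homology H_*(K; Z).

Take the total order v_0 < v_1 < v_2 < v_3 < v_4 < v_5 < v_6 < v_7 < v_8 on the vertex set. Then K (dimension 2) consists of the simplices:

  0-simplices (9): [v_0], [v_1], [v_2], [v_3], [v_4], [v_5], [v_6], [v_7], [v_8]
  1-simplices (27): (27 of them)
  2-simplices (18): (18 of them)

Hence C_0 ≅ Z^9, C_1 ≅ Z^27, C_2 ≅ Z^18.

The boundary map ∂_1: C_1 → C_0 maps an edge to its endpoints' difference, ∂[p,q] = q − p. For instance
  ∂[v_4,v_7] = [v_7] − [v_4].
This gives a 9×27 integer matrix of rank 8; reducing to Smith normal form yields diagonal entries (1,1,1,1,1,1,1,1).

∂_2: C_2 → C_1 maps a triangle to the signed sum of its edges. For instance
  ∂[v_6,v_7,v_8] = [v_7,v_8] − [v_6,v_8] + [v_6,v_7],
  ∂[v_3,v_5,v_8] = [v_5,v_8] − [v_3,v_8] + [v_3,v_5].
The 27×18 boundary matrix has rank 18 and Smith normal form diag(1,1,1,1,1,1,1,1,1,1,1,1,1,1,1,1,1,2).

Reading off H_k = ker ∂_k / im ∂_{k+1}:

  H_0: rank C_0 − rank ∂_1 = 9 − 8 = 1, and the invariant factors of ∂_1 are all 1, so H_0 ≅ Z.
  H_1: rank ker ∂_1 − rank ∂_2 = (27 − 8) − 18 = 1, and ∂_2 has invariant factor 2 > 1, so H_1 ≅ Z ⊕ Z/2.
  H_2: rank ker ∂_2 − rank ∂_3 = (18 − 18) − 0 = 0, and there is no ∂_3, so H_2 ≅ 0.

As a check, the Euler characteristic is 9 − 27 + 18 = 0, which agrees with 1 − 1 + 0 = 0.

H_0 ≅ Z,  H_1 ≅ Z ⊕ Z/2,  H_2 = 0.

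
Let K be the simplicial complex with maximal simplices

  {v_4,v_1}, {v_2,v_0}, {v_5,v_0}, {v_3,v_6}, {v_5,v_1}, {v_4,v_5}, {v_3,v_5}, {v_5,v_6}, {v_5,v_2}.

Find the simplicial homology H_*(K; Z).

H_0 ≅ Z,  H_1 ≅ Z^3.

Fix the vertex order v_0 < v_1 < v_2 < v_3 < v_4 < v_5 < v_6 and write every simplex with vertices in increasing order. Then dim K = 1 and the simplices of K are:

  0-simplices (7): [v_0], [v_1], [v_2], [v_3], [v_4], [v_5], [v_6]
  1-simplices (9): [v_0,v_2], [v_0,v_5], [v_1,v_4], [v_1,v_5], [v_2,v_5], [v_3,v_5], [v_3,v_6], [v_4,v_5], [v_5,v_6]

giving chain groups C_0 ≅ Z^7, C_1 ≅ Z^9.

The boundary map ∂_1: C_1 → C_0 maps an edge to its endpoints' difference, ∂[p,q] = q − p.
The resulting 7×9 matrix has rank 6, and its Smith normal form has invariant factors (1,1,1,1,1,1).

Now H_k = ker ∂_k / im ∂_{k+1}, so:

  H_0: rank C_0 − rank ∂_1 = 7 − 6 = 1, and the invariant factors of ∂_1 are all 1, so H_0 = Z.
  H_1: rank ker ∂_1 − rank ∂_2 = (9 − 6) − 0 = 3, and there is no ∂_2, so H_1 = Z^3.

As a check, the Euler characteristic is 7 − 9 = -2, which agrees with 1 − 3 = -2.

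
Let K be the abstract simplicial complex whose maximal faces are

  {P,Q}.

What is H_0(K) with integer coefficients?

We work with the vertex ordering P < Q. The simplices of K, each written with vertices in increasing order, are:

  0-simplices (2): P, Q
  1-simplices (1): PQ

so the chain groups are C_0 ≅ Z^2, C_1 ≅ Z^1.

Boundary ∂_1: C_1 → C_0 sends each edge [p,q] (with p < q) to q − p. For instance
  ∂PQ = Q − P.
The resulting 2×1 matrix has rank 1, and its Smith normal form has invariant factors (1).

Now H_k = ker ∂_k / im ∂_{k+1}, so:

  H_0: rank C_0 − rank ∂_1 = 2 − 1 = 1, and the invariant factors of ∂_1 are all 1, so H_0 ≅ Z.

(K is a triangulation of the 1-simplex.)

H_0 = Z.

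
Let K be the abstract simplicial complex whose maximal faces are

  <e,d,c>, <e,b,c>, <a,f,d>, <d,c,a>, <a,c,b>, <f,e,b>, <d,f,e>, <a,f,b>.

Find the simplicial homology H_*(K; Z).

Order the vertices as a < b < c < d < e < f. Listing each simplex with vertices in this order, K has dimension 2 with simplices:

  0-simplices (6): a, b, c, d, e, f
  1-simplices (12): ab, ac, ad, af, bc, be, bf, cd, ce, de, df, ef
  2-simplices (8): abc, abf, acd, adf, bce, bef, cde, def

giving chain groups C_0 ≅ Z^6, C_1 ≅ Z^12, C_2 ≅ Z^8.

The boundary map ∂_1: C_1 → C_0 is given by ∂[p,q] = [q] − [p]. For instance
  ∂ac = c − a.
As a 6×12 matrix over Z this has rank 5, with invariant factors (1,1,1,1,1).

Boundary ∂_2: C_2 → C_1 acts by ∂[p,q,r] = [q,r] − [p,r] + [p,q]. For instance
  ∂abf = bf − af + ab,
  ∂bce = ce − be + bc.
The resulting 12×8 matrix has rank 7, and its Smith normal form has invariant factors (1,1,1,1,1,1,1).

Now H_k = ker ∂_k / im ∂_{k+1}, so:

  H_0: rank C_0 − rank ∂_1 = 6 − 5 = 1, and the invariant factors of ∂_1 are all 1, so H_0 = Z.
  H_1: rank ker ∂_1 − rank ∂_2 = (12 − 5) − 7 = 0, and the invariant factors of ∂_2 are all 1, so H_1 = 0.
  H_2: rank ker ∂_2 − rank ∂_3 = (8 − 7) − 0 = 1, and there is no ∂_3, so H_2 = Z.

As a check, the Euler characteristic is 6 − 12 + 8 = 2, which agrees with 1 − 0 + 1 = 2.
(K is a triangulation of the 2-sphere S^2.)

H_0 = Z,  H_1 = 0,  H_2 = Z.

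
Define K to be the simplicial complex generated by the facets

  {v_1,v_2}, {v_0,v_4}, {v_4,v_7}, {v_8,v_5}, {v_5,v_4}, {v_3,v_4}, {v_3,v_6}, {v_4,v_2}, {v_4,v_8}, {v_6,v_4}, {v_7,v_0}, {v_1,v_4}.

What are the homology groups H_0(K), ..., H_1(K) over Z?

Fix the vertex order v_0 < v_1 < v_2 < v_3 < v_4 < v_5 < v_6 < v_7 < v_8 and write every simplex with vertices in increasing order. Then dim K = 1 and the simplices of K are:

  0-simplices (9): [v_0], [v_1], [v_2], [v_3], [v_4], [v_5], [v_6], [v_7], [v_8]
  1-simplices (12): [v_0,v_4], [v_0,v_7], [v_1,v_2], [v_1,v_4], [v_2,v_4], [v_3,v_4], [v_3,v_6], [v_4,v_5], [v_4,v_6], [v_4,v_7], [v_4,v_8], [v_5,v_8]

Hence C_0 ≅ Z^9, C_1 ≅ Z^12.

The boundary map ∂_1: C_1 → C_0 is given by ∂[p,q] = [q] − [p].
As a 9×12 matrix over Z this has rank 8, with invariant factors (1,1,1,1,1,1,1,1).

From H_k ≅ ker(∂_k) / im(∂_{k+1}) we obtain:

  H_0: rank C_0 − rank ∂_1 = 9 − 8 = 1, and the invariant factors of ∂_1 are all 1, so H_0 ≅ Z.
  H_1: rank ker ∂_1 − rank ∂_2 = (12 − 8) − 0 = 4, and there is no ∂_2, so H_1 ≅ Z^4.

As a check, the Euler characteristic is 9 − 12 = -3, which agrees with 1 − 4 = -3.

H_0 = Z,  H_1 = Z^4.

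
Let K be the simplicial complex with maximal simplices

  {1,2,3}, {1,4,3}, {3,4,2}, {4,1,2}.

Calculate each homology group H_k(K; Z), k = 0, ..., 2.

H_0 ≅ Z,  H_1 = 0,  H_2 ≅ Z.

Fix the vertex order 1 < 2 < 3 < 4 and write every simplex with vertices in increasing order. Then dim K = 2 and the simplices of K are:

  0-simplices (4): [1], [2], [3], [4]
  1-simplices (6): [1,2], [1,3], [1,4], [2,3], [2,4], [3,4]
  2-simplices (4): [1,2,3], [1,2,4], [1,3,4], [2,3,4]

so the chain groups are C_0 ≅ Z^4, C_1 ≅ Z^6, C_2 ≅ Z^4.

The boundary map ∂_1: C_1 → C_0 sends each edge [p,q] (with p < q) to q − p.
The resulting 4×6 matrix has rank 3, and its Smith normal form has invariant factors (1,1,1).

The boundary map ∂_2: C_2 → C_1 acts by ∂[p,q,r] = [q,r] − [p,r] + [p,q]. For instance
  ∂[2,3,4] = [3,4] − [2,4] + [2,3],
  ∂[1,3,4] = [3,4] − [1,4] + [1,3].
The resulting 6×4 matrix has rank 3, and its Smith normal form has invariant factors (1,1,1).

From H_k ≅ ker(∂_k) / im(∂_{k+1}) we obtain:

  H_0: rank C_0 − rank ∂_1 = 4 − 3 = 1, and the invariant factors of ∂_1 are all 1, so H_0 = Z.
  H_1: rank ker ∂_1 − rank ∂_2 = (6 − 3) − 3 = 0, and the invariant factors of ∂_2 are all 1, so H_1 = 0.
  H_2: rank ker ∂_2 − rank ∂_3 = (4 − 3) − 0 = 1, and there is no ∂_3, so H_2 = Z.

As a check, the Euler characteristic is 4 − 6 + 4 = 2, which agrees with 1 − 0 + 1 = 2.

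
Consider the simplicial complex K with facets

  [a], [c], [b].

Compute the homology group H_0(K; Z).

H_0 ≅ Z^3.

We work with the vertex ordering a < b < c. The simplices of K, each written with vertices in increasing order, are:

  0-simplices (3): a, b, c

Hence C_0 ≅ Z^3.

Reading off H_k = ker ∂_k / im ∂_{k+1}:

  H_0: rank C_0 − rank ∂_1 = 3 − 0 = 3, and there is no ∂_1, so H_0 ≅ Z^3.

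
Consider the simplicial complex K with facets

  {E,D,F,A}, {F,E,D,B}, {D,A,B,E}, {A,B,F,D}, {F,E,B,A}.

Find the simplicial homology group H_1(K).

H_1 = 0.

Take the total order A < B < D < E < F on the vertex set. Then K (dimension 3) consists of the simplices:

  0-simplices (5): A, B, D, E, F
  1-simplices (10): AB, AD, AE, AF, BD, BE, BF, DE, DF, EF
  2-simplices (10): ABD, ABE, ABF, ADE, ADF, AEF, BDE, BDF, BEF, DEF
  3-simplices (5): ABDE, ABDF, ABEF, ADEF, BDEF

Hence C_0 ≅ Z^5, C_1 ≅ Z^10, C_2 ≅ Z^10, C_3 ≅ Z^5.

∂_1: C_1 → C_0 is given by ∂[p,q] = [q] − [p]. For instance
  ∂AE = E − A.
The resulting 5×10 matrix has rank 4, and its Smith normal form has invariant factors (1,1,1,1).

Boundary ∂_2: C_2 → C_1 sends each 2-simplex [p,q,r] to [q,r] − [p,r] + [p,q]. For instance
  ∂ADE = DE − AE + AD,
  ∂ADF = DF − AF + AD.
The 10×10 boundary matrix has rank 6 and Smith normal form diag(1,1,1,1,1,1).

∂_3: C_3 → C_2 sends each 3-simplex σ to the alternating sum Σ_i (−1)^i (σ with its i-th vertex removed). For instance
  ∂ABEF = BEF − AEF + ABF − ABE,
  ∂ADEF = DEF − AEF + ADF − ADE.
As a 10×5 matrix over Z this has rank 4, with invariant factors (1,1,1,1).

Computing H_k = (kernel of ∂_k) / (image of ∂_{k+1}):

  H_1: rank ker ∂_1 − rank ∂_2 = (10 − 4) − 6 = 0, and the invariant factors of ∂_2 are all 1, so H_1 = 0.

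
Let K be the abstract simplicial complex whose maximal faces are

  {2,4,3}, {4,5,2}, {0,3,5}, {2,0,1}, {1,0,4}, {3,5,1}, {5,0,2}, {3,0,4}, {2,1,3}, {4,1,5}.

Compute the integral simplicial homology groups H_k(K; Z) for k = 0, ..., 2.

Take the total order 0 < 1 < 2 < 3 < 4 < 5 on the vertex set. Then K (dimension 2) consists of the simplices:

  0-simplices (6): [0], [1], [2], [3], [4], [5]
  1-simplices (15): [0,1], [0,2], [0,3], [0,4], [0,5], [1,2], [1,3], [1,4], [1,5], [2,3], [2,4], [2,5], [3,4], [3,5], [4,5]
  2-simplices (10): [0,1,2], [0,1,4], [0,2,5], [0,3,4], [0,3,5], [1,2,3], [1,3,5], [1,4,5], [2,3,4], [2,4,5]

Hence C_0 ≅ Z^6, C_1 ≅ Z^15, C_2 ≅ Z^10.

The boundary map ∂_1: C_1 → C_0 maps an edge to its endpoints' difference, ∂[p,q] = q − p.
The resulting 6×15 matrix has rank 5, and its Smith normal form has invariant factors (1,1,1,1,1).

∂_2: C_2 → C_1 maps a triangle to the signed sum of its edges. For instance
  ∂[2,3,4] = [3,4] − [2,4] + [2,3],
  ∂[2,4,5] = [4,5] − [2,5] + [2,4].
The resulting 15×10 matrix has rank 10, and its Smith normal form has invariant factors (1,1,1,1,1,1,1,1,1,2).

From H_k ≅ ker(∂_k) / im(∂_{k+1}) we obtain:

  H_0: rank C_0 − rank ∂_1 = 6 − 5 = 1, and the invariant factors of ∂_1 are all 1, so H_0 ≅ Z.
  H_1: rank ker ∂_1 − rank ∂_2 = (15 − 5) − 10 = 0, and ∂_2 has invariant factor 2 > 1, so H_1 ≅ Z/2Z.
  H_2: rank ker ∂_2 − rank ∂_3 = (10 − 10) − 0 = 0, and there is no ∂_3, so H_2 ≅ 0.

As a check, the Euler characteristic is 6 − 15 + 10 = 1, which agrees with 1 − 0 + 0 = 1.
(K is a triangulation of the real projective plane RP^2.)

H_0 = Z,  H_1 = Z/2Z,  H_2 = 0.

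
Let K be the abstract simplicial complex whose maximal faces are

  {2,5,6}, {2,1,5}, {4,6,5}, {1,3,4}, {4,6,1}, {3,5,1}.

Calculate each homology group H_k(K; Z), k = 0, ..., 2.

H_0 = Z,  H_1 = Z,  H_2 = 0.

We work with the vertex ordering 1 < 2 < 3 < 4 < 5 < 6. The simplices of K, each written with vertices in increasing order, are:

  0-simplices (6): [1], [2], [3], [4], [5], [6]
  1-simplices (12): [1,2], [1,3], [1,4], [1,5], [1,6], [2,5], [2,6], [3,4], [3,5], [4,5], [4,6], [5,6]
  2-simplices (6): [1,2,5], [1,3,4], [1,3,5], [1,4,6], [2,5,6], [4,5,6]

so the chain groups are C_0 ≅ Z^6, C_1 ≅ Z^12, C_2 ≅ Z^6.

∂_1: C_1 → C_0 maps an edge to its endpoints' difference, ∂[p,q] = q − p.
The resulting 6×12 matrix has rank 5, and its Smith normal form has invariant factors (1,1,1,1,1).

Boundary ∂_2: C_2 → C_1 sends each 2-simplex [p,q,r] to [q,r] − [p,r] + [p,q]. For instance
  ∂[1,3,5] = [3,5] − [1,5] + [1,3],
  ∂[1,4,6] = [4,6] − [1,6] + [1,4].
As a 12×6 matrix over Z this has rank 6, with invariant factors (1,1,1,1,1,1).

From H_k ≅ ker(∂_k) / im(∂_{k+1}) we obtain:

  H_0: rank C_0 − rank ∂_1 = 6 − 5 = 1, and the invariant factors of ∂_1 are all 1, so H_0 = Z.
  H_1: rank ker ∂_1 − rank ∂_2 = (12 − 5) − 6 = 1, and the invariant factors of ∂_2 are all 1, so H_1 = Z.
  H_2: rank ker ∂_2 − rank ∂_3 = (6 − 6) − 0 = 0, and there is no ∂_3, so H_2 = 0.

As a check, the Euler characteristic is 6 − 12 + 6 = 0, which agrees with 1 − 1 + 0 = 0.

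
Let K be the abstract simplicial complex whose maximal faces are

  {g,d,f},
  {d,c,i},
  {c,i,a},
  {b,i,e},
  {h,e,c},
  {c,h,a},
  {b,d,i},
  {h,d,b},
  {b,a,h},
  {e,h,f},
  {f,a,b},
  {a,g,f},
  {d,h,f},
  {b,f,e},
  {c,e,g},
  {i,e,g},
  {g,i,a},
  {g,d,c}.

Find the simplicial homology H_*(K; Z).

H_0 = Z,  H_1 = Z ⊕ Z_2,  H_2 = 0.

Take the total order a < b < c < d < e < f < g < h < i on the vertex set. Then K (dimension 2) consists of the simplices:

  0-simplices (9): a, b, c, d, e, f, g, h, i
  1-simplices (27): ab, ac, af, ag, ah, ai, bd, be, bf, bh, bi, cd, ce, cg, ch, ci, df, dg, dh, di, ef, eg, eh, ei, fg, fh, gi
  2-simplices (18): abf, abh, ach, aci, afg, agi, bdh, bdi, bef, bei, cdg, cdi, ceg, ceh, dfg, dfh, efh, egi

Hence C_0 ≅ Z^9, C_1 ≅ Z^27, C_2 ≅ Z^18.

Boundary ∂_1: C_1 → C_0 is given by ∂[p,q] = [q] − [p]. For instance
  ∂be = e − b.
The 9×27 boundary matrix has rank 8 and Smith normal form diag(1,1,1,1,1,1,1,1).

The boundary map ∂_2: C_2 → C_1 maps a triangle to the signed sum of its edges. For instance
  ∂ceg = eg − cg + ce,
  ∂ceh = eh − ch + ce.
As a 27×18 matrix over Z this has rank 18, with invariant factors (1,1,1,1,1,1,1,1,1,1,1,1,1,1,1,1,1,2).

Computing H_k = (kernel of ∂_k) / (image of ∂_{k+1}):

  H_0: rank C_0 − rank ∂_1 = 9 − 8 = 1, and the invariant factors of ∂_1 are all 1, so H_0 ≅ Z.
  H_1: rank ker ∂_1 − rank ∂_2 = (27 − 8) − 18 = 1, and ∂_2 has invariant factor 2 > 1, so H_1 ≅ Z ⊕ Z_2.
  H_2: rank ker ∂_2 − rank ∂_3 = (18 − 18) − 0 = 0, and there is no ∂_3, so H_2 ≅ 0.

(K is a triangulation of the Klein bottle.)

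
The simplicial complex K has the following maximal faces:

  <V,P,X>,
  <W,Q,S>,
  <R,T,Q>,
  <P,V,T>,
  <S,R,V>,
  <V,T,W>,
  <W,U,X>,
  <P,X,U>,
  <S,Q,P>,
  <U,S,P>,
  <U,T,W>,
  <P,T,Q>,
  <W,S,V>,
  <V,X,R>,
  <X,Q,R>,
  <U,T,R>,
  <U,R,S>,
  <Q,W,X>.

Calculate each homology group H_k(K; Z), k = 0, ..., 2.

H_0 = Z,  H_1 = Z^2,  H_2 = Z.

Take the total order P < Q < R < S < T < U < V < W < X on the vertex set. Then K (dimension 2) consists of the simplices:

  0-simplices (9): P, Q, R, S, T, U, V, W, X
  1-simplices (27): PQ, PS, PT, PU, PV, PX, QR, QS, QT, QW, QX, RS, RT, RU, RV, RX, SU, SV, SW, TU, TV, TW, UW, UX, VW, VX, WX
  2-simplices (18): PQS, PQT, PSU, PTV, PUX, PVX, QRT, QRX, QSW, QWX, RSU, RSV, RTU, RVX, SVW, TUW, TVW, UWX

so the chain groups are C_0 ≅ Z^9, C_1 ≅ Z^27, C_2 ≅ Z^18.

∂_1: C_1 → C_0 maps an edge to its endpoints' difference, ∂[p,q] = q − p.
This gives a 9×27 integer matrix of rank 8; reducing to Smith normal form yields diagonal entries (1,1,1,1,1,1,1,1).

∂_2: C_2 → C_1 sends each 2-simplex [p,q,r] to [q,r] − [p,r] + [p,q]. For instance
  ∂RTU = TU − RU + RT,
  ∂RSU = SU − RU + RS.
The resulting 27×18 matrix has rank 17, and its Smith normal form has invariant factors (1,1,1,1,1,1,1,1,1,1,1,1,1,1,1,1,1).

Reading off H_k = ker ∂_k / im ∂_{k+1}:

  H_0: rank C_0 − rank ∂_1 = 9 − 8 = 1, and the invariant factors of ∂_1 are all 1, so H_0 ≅ Z.
  H_1: rank ker ∂_1 − rank ∂_2 = (27 − 8) − 17 = 2, and the invariant factors of ∂_2 are all 1, so H_1 ≅ Z^2.
  H_2: rank ker ∂_2 − rank ∂_3 = (18 − 17) − 0 = 1, and there is no ∂_3, so H_2 ≅ Z.

(K is a triangulation of the torus T^2.)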